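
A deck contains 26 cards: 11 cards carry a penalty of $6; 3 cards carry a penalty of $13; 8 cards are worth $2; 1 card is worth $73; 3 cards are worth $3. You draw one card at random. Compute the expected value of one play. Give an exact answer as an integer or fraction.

E[payout] = (11/26)·(-6) + (3/26)·(-13) + (8/26)·2 + (1/26)·73 + (3/26)·3 = -7/26

-7/26 dollars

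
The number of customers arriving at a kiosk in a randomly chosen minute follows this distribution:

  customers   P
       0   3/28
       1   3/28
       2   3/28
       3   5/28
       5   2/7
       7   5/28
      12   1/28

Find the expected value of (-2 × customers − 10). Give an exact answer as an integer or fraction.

E[-2x-10] = (3/28)·(-10) + (3/28)·(-12) + (3/28)·(-14) + (5/28)·(-16) + (2/7)·(-20) + (5/28)·(-24) + (1/28)·(-34)
     = -251/14

-251/14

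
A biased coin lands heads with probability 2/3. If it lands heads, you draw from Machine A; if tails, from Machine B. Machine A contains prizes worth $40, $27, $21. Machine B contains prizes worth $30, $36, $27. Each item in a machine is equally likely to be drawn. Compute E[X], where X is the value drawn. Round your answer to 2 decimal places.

E[X | Machine A] = (40 + 27 + 21)/3 = 88/3
E[X | Machine B] = (30 + 36 + 27)/3 = 31
E[X] = (2/3)·88/3 + (1/3)·31 = 269/9 ≈ 29.89

$29.89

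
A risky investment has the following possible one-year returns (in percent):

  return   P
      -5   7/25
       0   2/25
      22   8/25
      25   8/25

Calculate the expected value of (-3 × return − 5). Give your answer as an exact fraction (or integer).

-1148/25

E[-3x-5] = (7/25)·10 + (2/25)·(-5) + (8/25)·(-71) + (8/25)·(-80)
     = -1148/25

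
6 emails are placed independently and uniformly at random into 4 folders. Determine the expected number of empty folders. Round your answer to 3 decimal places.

0.712

Let Xⱼ=1 if folder j is empty. P(Xⱼ=1) = ((4-1)/4)^6 = 729/4096.
By linearity, E[#empty] = 4·729/4096 = 729/1024.
≈ 0.712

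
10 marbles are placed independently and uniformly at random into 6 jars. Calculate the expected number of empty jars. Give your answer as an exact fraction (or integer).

9765625/10077696

Let Xⱼ=1 if jar j is empty. P(Xⱼ=1) = ((6-1)/6)^10 = 9765625/60466176.
By linearity, E[#empty] = 6·9765625/60466176 = 9765625/10077696.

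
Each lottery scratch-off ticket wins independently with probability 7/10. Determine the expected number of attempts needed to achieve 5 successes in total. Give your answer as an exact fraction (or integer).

50/7

By linearity (sum of 5 independent geometric waits), E[trials] = 5/p = 5/(7/10) = 50/7.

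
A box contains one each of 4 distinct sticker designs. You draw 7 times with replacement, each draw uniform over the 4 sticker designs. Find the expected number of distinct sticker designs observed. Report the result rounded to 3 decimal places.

Let Xⱼ=1 if type j appears at least once. P(Xⱼ=1) = 1 − ((4−1)/4)^7 = 14197/16384.
E[#distinct] = 4·14197/16384 = 14197/4096.
≈ 3.466

3.466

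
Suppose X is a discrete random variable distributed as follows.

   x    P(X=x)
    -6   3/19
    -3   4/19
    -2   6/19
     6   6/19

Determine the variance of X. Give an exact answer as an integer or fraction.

7260/361

E[X] = (3/19)·(-6) + (4/19)·(-3) + (6/19)·(-2) + (6/19)·6 = -6/19
E[X²] = (3/19)·36 + (4/19)·9 + (6/19)·4 + (6/19)·36 = 384/19
Var(X) = 384/19 − (-6/19)² = 7260/361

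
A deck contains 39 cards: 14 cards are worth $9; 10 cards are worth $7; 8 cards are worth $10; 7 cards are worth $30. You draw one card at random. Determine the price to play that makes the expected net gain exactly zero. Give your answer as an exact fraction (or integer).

162/13 dollars

E[payout] = (14/39)·9 + (10/39)·7 + (8/39)·10 + (7/39)·30 = 162/13
Fair fee = E[payout] = 162/13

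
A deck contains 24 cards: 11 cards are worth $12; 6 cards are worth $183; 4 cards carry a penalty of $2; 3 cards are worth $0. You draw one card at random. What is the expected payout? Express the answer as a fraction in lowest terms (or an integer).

E[payout] = (11/24)·12 + (6/24)·183 + (4/24)·(-2) + (3/24)·0 = 611/12

611/12 dollars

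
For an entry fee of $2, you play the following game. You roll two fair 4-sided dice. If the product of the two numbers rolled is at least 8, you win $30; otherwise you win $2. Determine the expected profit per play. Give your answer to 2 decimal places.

E[payout] = (5/8)·2 + (3/8)·30 = 25/2
Expected profit = 25/2 − 2 = 21/2 ≈ $10.50

$10.50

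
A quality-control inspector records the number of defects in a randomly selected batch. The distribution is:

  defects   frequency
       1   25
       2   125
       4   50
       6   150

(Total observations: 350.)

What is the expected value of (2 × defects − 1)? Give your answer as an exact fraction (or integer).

48/7

Total = 350, so P(defects=1) = 25/350, etc.
E[2x-1] = (1/14)·1 + (5/14)·3 + (1/7)·7 + (3/7)·11
     = 48/7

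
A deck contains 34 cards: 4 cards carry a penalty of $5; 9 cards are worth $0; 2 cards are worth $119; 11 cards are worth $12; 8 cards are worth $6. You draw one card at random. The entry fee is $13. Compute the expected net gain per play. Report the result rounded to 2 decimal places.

-$1.29

E[payout] = (4/34)·(-5) + (9/34)·0 + (2/34)·119 + (11/34)·12 + (8/34)·6 = 199/17
Expected profit = 199/17 − 13 = -22/17 ≈ -$1.29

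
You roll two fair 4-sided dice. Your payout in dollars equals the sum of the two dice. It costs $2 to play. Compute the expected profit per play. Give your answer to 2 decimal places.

Distribution of the sum of the two dice: 2 w.p. 1/16, 3 w.p. 1/8, 4 w.p. 3/16, 5 w.p. 1/4, 6 w.p. 3/16, 7 w.p. 1/8, …
E[payout] = (1/16)·2 + (1/8)·3 + (3/16)·4 + (1/4)·5 + (3/16)·6 + (1/8)·7 + (1/16)·8 = 5
Expected profit = 5 − 2 = 3 ≈ $3.00

$3.00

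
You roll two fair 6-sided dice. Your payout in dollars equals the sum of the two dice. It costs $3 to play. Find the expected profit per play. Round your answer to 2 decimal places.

Distribution of the sum of the two dice: 2 w.p. 1/36, 3 w.p. 1/18, 4 w.p. 1/12, 5 w.p. 1/9, 6 w.p. 5/36, 7 w.p. 1/6, …
E[payout] = (1/36)·2 + (1/18)·3 + (1/12)·4 + (1/9)·5 + (5/36)·6 + (1/6)·7 + (5/36)·8 + (1/9)·9 + (1/12)·10 + (1/18)·11 + (1/36)·12 = 7
Expected profit = 7 − 3 = 4 ≈ $4.00

$4.00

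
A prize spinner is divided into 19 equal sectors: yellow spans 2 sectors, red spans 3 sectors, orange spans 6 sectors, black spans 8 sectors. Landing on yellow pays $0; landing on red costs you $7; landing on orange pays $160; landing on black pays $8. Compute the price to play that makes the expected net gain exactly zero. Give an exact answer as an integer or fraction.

E[payout] = (2/19)·0 + (3/19)·(-7) + (6/19)·160 + (8/19)·8 = 1003/19
Fair fee = E[payout] = 1003/19

1003/19 dollars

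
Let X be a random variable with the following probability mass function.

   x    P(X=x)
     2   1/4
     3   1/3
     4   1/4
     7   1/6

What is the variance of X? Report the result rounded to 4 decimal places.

E[X] = (1/4)·2 + (1/3)·3 + (1/4)·4 + (1/6)·7 = 11/3
E[X²] = (1/4)·4 + (1/3)·9 + (1/4)·16 + (1/6)·49 = 97/6
Var(X) = 97/6 − (11/3)² = 49/18 ≈ 2.7222

2.7222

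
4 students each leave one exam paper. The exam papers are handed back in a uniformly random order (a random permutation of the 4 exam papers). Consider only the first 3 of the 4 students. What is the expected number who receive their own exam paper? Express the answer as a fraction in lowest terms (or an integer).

3/4

Let Xᵢ = 1 if person i gets their own exam paper. For each i, P(Xᵢ=1) = 1/4.
By linearity of expectation, E[X₁+…+X_3] = 3·(1/4) = 3/4.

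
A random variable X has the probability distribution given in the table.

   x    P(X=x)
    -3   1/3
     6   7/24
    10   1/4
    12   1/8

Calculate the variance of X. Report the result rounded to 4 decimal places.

33.9375

E[X] = (1/3)·(-3) + (7/24)·6 + (1/4)·10 + (1/8)·12 = 19/4
E[X²] = (1/3)·9 + (7/24)·36 + (1/4)·100 + (1/8)·144 = 113/2
Var(X) = 113/2 − (19/4)² = 543/16 ≈ 33.9375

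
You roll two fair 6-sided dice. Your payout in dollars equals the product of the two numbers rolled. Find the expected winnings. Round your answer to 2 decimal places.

Distribution of the product of the two numbers rolled: 1 w.p. 1/36, 2 w.p. 1/18, 3 w.p. 1/18, 4 w.p. 1/12, 5 w.p. 1/18, 6 w.p. 1/9, …
E[payout] = (1/36)·1 + (1/18)·2 + (1/18)·3 + (1/12)·4 + (1/18)·5 + (1/9)·6 + (1/18)·8 + (1/36)·9 + (1/18)·10 + (1/9)·12 + (1/18)·15 + (1/36)·16 + (1/18)·18 + (1/18)·20 + (1/18)·24 + (1/36)·25 + (1/18)·30 + (1/36)·36 = 49/4
≈ $12.25

$12.25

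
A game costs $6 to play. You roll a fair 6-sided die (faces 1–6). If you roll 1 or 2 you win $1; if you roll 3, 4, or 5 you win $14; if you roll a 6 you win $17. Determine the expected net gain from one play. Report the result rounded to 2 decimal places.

E[payout] = (1/3)·1 + (1/2)·14 + (1/6)·17 = 61/6
Expected profit = 61/6 − 6 = 25/6 ≈ $4.17

$4.17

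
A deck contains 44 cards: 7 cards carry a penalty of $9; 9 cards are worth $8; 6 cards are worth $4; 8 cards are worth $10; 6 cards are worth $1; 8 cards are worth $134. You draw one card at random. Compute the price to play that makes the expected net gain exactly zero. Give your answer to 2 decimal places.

E[payout] = (7/44)·(-9) + (9/44)·8 + (6/44)·4 + (8/44)·10 + (6/44)·1 + (8/44)·134 = 1191/44
Fair fee = E[payout] = 1191/44 ≈ $27.07

$27.07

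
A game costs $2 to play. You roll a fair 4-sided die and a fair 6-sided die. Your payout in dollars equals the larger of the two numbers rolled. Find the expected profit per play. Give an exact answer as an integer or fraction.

23/12 dollars

Distribution of the larger of the two numbers rolled: 1 w.p. 1/24, 2 w.p. 1/8, 3 w.p. 5/24, 4 w.p. 7/24, 5 w.p. 1/6, 6 w.p. 1/6
E[payout] = (1/24)·1 + (1/8)·2 + (5/24)·3 + (7/24)·4 + (1/6)·5 + (1/6)·6 = 47/12
Expected profit = 47/12 − 2 = 23/12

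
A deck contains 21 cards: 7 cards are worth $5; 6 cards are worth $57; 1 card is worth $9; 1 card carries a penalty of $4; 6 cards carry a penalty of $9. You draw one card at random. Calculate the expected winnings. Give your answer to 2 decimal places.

E[payout] = (7/21)·5 + (6/21)·57 + (1/21)·9 + (1/21)·(-4) + (6/21)·(-9) = 328/21
≈ $15.62

$15.62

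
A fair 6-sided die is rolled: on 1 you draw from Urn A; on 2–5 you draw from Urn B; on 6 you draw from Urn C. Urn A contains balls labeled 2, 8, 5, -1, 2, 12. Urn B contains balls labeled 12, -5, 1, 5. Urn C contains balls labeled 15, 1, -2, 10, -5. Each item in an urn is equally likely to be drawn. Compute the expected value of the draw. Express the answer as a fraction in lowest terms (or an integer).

161/45

E[X | Urn A] = (2 + 8 + 5 − 1 + 2 + 12)/6 = 14/3
E[X | Urn B] = (12 − 5 + 1 + 5)/4 = 13/4
E[X | Urn C] = (15 + 1 − 2 + 10 − 5)/5 = 19/5
E[X] = (1/6)·14/3 + (2/3)·13/4 + (1/6)·19/5 = 161/45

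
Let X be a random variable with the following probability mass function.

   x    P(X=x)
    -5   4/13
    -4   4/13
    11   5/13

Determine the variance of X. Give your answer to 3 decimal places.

57.018

E[X] = (4/13)·(-5) + (4/13)·(-4) + (5/13)·11 = 19/13
E[X²] = (4/13)·25 + (4/13)·16 + (5/13)·121 = 769/13
Var(X) = 769/13 − (19/13)² = 9636/169 ≈ 57.018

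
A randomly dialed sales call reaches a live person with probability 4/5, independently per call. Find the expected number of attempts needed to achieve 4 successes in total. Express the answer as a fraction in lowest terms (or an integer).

By linearity (sum of 4 independent geometric waits), E[trials] = 4/p = 4/(4/5) = 5.

5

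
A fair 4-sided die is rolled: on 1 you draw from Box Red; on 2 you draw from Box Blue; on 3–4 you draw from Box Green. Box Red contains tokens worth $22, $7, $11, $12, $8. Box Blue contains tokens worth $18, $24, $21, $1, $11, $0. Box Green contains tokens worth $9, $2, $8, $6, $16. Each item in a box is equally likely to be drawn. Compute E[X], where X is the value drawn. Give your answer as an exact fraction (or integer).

409/40 dollars

E[X | Box Red] = (22 + 7 + 11 + 12 + 8)/5 = 12
E[X | Box Blue] = (18 + 24 + 21 + 1 + 11 + 0)/6 = 25/2
E[X | Box Green] = (9 + 2 + 8 + 6 + 16)/5 = 41/5
E[X] = (1/4)·12 + (1/4)·25/2 + (1/2)·41/5 = 409/40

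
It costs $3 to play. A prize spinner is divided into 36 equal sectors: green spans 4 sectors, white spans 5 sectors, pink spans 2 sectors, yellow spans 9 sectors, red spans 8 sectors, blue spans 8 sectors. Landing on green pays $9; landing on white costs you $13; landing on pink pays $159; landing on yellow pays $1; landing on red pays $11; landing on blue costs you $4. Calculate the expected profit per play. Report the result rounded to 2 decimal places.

E[payout] = (4/36)·9 + (5/36)·(-13) + (2/36)·159 + (9/36)·1 + (8/36)·11 + (8/36)·(-4) = 59/6
Expected profit = 59/6 − 3 = 41/6 ≈ $6.83

$6.83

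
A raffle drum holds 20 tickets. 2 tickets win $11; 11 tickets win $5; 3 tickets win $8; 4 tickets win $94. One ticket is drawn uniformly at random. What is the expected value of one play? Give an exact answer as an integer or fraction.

E[payout] = (2/20)·11 + (11/20)·5 + (3/20)·8 + (4/20)·94 = 477/20

477/20 dollars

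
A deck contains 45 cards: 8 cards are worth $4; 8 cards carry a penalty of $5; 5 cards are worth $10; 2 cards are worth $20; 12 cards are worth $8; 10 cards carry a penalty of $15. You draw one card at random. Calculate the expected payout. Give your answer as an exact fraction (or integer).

28/45 dollars

E[payout] = (8/45)·4 + (8/45)·(-5) + (5/45)·10 + (2/45)·20 + (12/45)·8 + (10/45)·(-15) = 28/45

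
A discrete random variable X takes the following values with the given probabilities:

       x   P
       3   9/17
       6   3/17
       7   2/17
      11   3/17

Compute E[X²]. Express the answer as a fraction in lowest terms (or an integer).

650/17

E[X²] = (9/17)·9 + (3/17)·36 + (2/17)·49 + (3/17)·121
     = 650/17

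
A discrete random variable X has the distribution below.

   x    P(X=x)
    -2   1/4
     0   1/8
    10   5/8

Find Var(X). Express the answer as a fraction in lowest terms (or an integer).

487/16

E[X] = (1/4)·(-2) + (1/8)·0 + (5/8)·10 = 23/4
E[X²] = (1/4)·4 + (1/8)·0 + (5/8)·100 = 127/2
Var(X) = 127/2 − (23/4)² = 487/16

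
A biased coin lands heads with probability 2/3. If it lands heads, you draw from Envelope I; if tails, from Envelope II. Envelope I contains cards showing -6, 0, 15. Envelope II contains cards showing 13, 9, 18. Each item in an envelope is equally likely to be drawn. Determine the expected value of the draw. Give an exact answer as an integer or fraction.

E[X | Envelope I] = (-6 + 0 + 15)/3 = 3
E[X | Envelope II] = (13 + 9 + 18)/3 = 40/3
E[X] = (2/3)·3 + (1/3)·40/3 = 58/9

58/9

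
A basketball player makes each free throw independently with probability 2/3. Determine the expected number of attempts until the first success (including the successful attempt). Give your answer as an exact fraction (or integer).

For a geometric distribution, E[trials] = 1/p = 1/(2/3) = 3/2.

3/2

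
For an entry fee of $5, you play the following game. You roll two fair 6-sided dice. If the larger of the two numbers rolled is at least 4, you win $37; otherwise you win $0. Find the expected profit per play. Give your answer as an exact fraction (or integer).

91/4 dollars

E[payout] = (1/4)·0 + (3/4)·37 = 111/4
Expected profit = 111/4 − 5 = 91/4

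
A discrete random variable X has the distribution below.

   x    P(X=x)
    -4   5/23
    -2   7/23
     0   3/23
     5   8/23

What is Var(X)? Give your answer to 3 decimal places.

13.323

E[X] = (5/23)·(-4) + (7/23)·(-2) + (3/23)·0 + (8/23)·5 = 6/23
E[X²] = (5/23)·16 + (7/23)·4 + (3/23)·0 + (8/23)·25 = 308/23
Var(X) = 308/23 − (6/23)² = 7048/529 ≈ 13.323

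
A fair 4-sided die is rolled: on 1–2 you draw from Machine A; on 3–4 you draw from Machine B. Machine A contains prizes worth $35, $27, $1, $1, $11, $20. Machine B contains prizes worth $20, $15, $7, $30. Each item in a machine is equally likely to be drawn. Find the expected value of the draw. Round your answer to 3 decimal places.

$16.917

E[X | Machine A] = (35 + 27 + 1 + 1 + 11 + 20)/6 = 95/6
E[X | Machine B] = (20 + 15 + 7 + 30)/4 = 18
E[X] = (1/2)·95/6 + (1/2)·18 = 203/12 ≈ 16.917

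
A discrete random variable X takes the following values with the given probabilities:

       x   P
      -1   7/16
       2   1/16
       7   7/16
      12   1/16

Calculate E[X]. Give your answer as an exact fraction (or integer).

7/2

E[X] = (7/16)·(-1) + (1/16)·2 + (7/16)·7 + (1/16)·12
     = 7/2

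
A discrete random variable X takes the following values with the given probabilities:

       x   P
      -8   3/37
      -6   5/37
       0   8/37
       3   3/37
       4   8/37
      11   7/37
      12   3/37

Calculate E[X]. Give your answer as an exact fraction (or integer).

E[X] = (3/37)·(-8) + (5/37)·(-6) + (8/37)·0 + (3/37)·3 + (8/37)·4 + (7/37)·11 + (3/37)·12
     = 100/37

100/37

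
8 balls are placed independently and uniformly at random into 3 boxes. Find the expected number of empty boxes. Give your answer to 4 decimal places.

Let Xⱼ=1 if box j is empty. P(Xⱼ=1) = ((3-1)/3)^8 = 256/6561.
By linearity, E[#empty] = 3·256/6561 = 256/2187.
≈ 0.1171

0.1171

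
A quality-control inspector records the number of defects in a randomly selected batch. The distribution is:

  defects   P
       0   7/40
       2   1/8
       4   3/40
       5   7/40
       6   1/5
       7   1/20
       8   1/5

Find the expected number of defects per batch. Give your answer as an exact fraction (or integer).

E[X] = (7/40)·0 + (1/8)·2 + (3/40)·4 + (7/40)·5 + (1/5)·6 + (1/20)·7 + (1/5)·8
     = 183/40

183/40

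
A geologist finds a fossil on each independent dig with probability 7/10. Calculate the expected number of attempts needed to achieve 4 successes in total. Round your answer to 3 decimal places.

5.714

By linearity (sum of 4 independent geometric waits), E[trials] = 4/p = 4/(7/10) = 40/7.
≈ 5.714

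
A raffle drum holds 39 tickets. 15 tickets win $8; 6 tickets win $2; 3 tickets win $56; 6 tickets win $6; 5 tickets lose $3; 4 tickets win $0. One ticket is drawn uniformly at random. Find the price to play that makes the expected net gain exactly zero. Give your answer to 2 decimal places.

E[payout] = (15/39)·8 + (6/39)·2 + (3/39)·56 + (6/39)·6 + (5/39)·(-3) + (4/39)·0 = 107/13
Fair fee = E[payout] = 107/13 ≈ $8.23

$8.23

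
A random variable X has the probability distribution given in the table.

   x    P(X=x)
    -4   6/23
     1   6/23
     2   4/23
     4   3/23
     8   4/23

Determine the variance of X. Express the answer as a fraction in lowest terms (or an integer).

E[X] = (6/23)·(-4) + (6/23)·1 + (4/23)·2 + (3/23)·4 + (4/23)·8 = 34/23
E[X²] = (6/23)·16 + (6/23)·1 + (4/23)·4 + (3/23)·16 + (4/23)·64 = 422/23
Var(X) = 422/23 − (34/23)² = 8550/529

8550/529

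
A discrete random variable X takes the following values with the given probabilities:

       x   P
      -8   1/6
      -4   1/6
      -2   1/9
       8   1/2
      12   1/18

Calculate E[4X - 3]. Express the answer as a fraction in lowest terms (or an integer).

61/9

E[4x-3] = (1/6)·(-35) + (1/6)·(-19) + (1/9)·(-11) + (1/2)·29 + (1/18)·45
     = 61/9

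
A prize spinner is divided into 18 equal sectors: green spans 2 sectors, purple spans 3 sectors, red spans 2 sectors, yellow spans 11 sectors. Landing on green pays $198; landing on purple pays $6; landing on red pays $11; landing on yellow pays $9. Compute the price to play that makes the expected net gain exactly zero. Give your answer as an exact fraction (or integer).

535/18 dollars

E[payout] = (2/18)·198 + (3/18)·6 + (2/18)·11 + (11/18)·9 = 535/18
Fair fee = E[payout] = 535/18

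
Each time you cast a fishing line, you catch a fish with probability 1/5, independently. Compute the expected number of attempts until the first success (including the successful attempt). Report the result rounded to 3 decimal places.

5.000

For a geometric distribution, E[trials] = 1/p = 1/(1/5) = 5.
≈ 5.000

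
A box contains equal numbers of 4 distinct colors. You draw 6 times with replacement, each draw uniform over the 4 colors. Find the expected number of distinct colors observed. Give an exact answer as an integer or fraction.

Let Xⱼ=1 if type j appears at least once. P(Xⱼ=1) = 1 − ((4−1)/4)^6 = 3367/4096.
E[#distinct] = 4·3367/4096 = 3367/1024.

3367/1024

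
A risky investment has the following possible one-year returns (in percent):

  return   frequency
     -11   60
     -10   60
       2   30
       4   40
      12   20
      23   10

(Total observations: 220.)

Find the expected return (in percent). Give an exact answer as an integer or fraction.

Total = 220, so P(return=-11) = 60/220, etc.
E[X] = (3/11)·(-11) + (3/11)·(-10) + (3/22)·2 + (2/11)·4 + (1/11)·12 + (1/22)·23
     = -57/22

-57/22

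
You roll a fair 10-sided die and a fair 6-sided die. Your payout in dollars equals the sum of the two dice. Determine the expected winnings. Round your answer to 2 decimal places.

$9.00

Distribution of the sum of the two dice: 2 w.p. 1/60, 3 w.p. 1/30, 4 w.p. 1/20, 5 w.p. 1/15, 6 w.p. 1/12, 7 w.p. 1/10, …
E[payout] = (1/60)·2 + (1/30)·3 + (1/20)·4 + (1/15)·5 + (1/12)·6 + (1/10)·7 + (1/10)·8 + (1/10)·9 + (1/10)·10 + (1/10)·11 + (1/12)·12 + (1/15)·13 + (1/20)·14 + (1/30)·15 + (1/60)·16 = 9
≈ $9.00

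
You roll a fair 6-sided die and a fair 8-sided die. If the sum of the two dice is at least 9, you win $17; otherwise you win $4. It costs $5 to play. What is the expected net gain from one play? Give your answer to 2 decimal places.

$4.69

E[payout] = (9/16)·4 + (7/16)·17 = 155/16
Expected profit = 155/16 − 5 = 75/16 ≈ $4.69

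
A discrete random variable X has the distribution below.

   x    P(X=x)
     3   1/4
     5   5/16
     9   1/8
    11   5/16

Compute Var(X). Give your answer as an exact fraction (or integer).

E[X] = (1/4)·3 + (5/16)·5 + (1/8)·9 + (5/16)·11 = 55/8
E[X²] = (1/4)·9 + (5/16)·25 + (1/8)·81 + (5/16)·121 = 58
Var(X) = 58 − (55/8)² = 687/64

687/64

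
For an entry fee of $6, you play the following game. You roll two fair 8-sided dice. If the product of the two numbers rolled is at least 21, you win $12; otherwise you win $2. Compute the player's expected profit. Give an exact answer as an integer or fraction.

E[payout] = (19/32)·2 + (13/32)·12 = 97/16
Expected profit = 97/16 − 6 = 1/16

1/16 dollars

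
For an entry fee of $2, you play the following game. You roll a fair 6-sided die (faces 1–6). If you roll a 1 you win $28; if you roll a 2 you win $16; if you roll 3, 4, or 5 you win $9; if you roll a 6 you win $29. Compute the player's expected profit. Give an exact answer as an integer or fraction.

44/3 dollars

E[payout] = (1/2)·9 + (1/6)·16 + (1/6)·28 + (1/6)·29 = 50/3
Expected profit = 50/3 − 2 = 44/3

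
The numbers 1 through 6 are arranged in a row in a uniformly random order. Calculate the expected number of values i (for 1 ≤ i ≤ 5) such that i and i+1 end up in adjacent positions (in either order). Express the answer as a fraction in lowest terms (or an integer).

For each i ∈ {1,…,5}, let Xᵢ = 1 if i and i+1 are adjacent. P(Xᵢ=1) = 2·(6−1)!/6! = 2/6.
By linearity, E[ΣXᵢ] = (5)·(2/6) = 5/3.

5/3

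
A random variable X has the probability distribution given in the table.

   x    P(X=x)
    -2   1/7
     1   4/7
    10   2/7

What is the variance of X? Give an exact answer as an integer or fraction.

972/49

E[X] = (1/7)·(-2) + (4/7)·1 + (2/7)·10 = 22/7
E[X²] = (1/7)·4 + (4/7)·1 + (2/7)·100 = 208/7
Var(X) = 208/7 − (22/7)² = 972/49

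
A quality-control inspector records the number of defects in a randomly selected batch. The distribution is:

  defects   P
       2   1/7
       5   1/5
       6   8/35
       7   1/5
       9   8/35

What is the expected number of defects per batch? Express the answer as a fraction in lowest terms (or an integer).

E[X] = (1/7)·2 + (1/5)·5 + (8/35)·6 + (1/5)·7 + (8/35)·9
     = 214/35

214/35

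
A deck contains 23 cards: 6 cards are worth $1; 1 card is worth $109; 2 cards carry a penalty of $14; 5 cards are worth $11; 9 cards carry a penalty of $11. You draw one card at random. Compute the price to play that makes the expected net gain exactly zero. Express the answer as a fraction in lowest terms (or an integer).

43/23 dollars

E[payout] = (6/23)·1 + (1/23)·109 + (2/23)·(-14) + (5/23)·11 + (9/23)·(-11) = 43/23
Fair fee = E[payout] = 43/23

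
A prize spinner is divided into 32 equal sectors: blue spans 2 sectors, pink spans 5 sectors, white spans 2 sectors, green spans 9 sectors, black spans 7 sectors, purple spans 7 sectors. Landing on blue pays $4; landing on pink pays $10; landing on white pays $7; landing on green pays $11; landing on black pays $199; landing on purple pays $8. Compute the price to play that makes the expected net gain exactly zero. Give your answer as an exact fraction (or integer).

405/8 dollars

E[payout] = (2/32)·4 + (5/32)·10 + (2/32)·7 + (9/32)·11 + (7/32)·199 + (7/32)·8 = 405/8
Fair fee = E[payout] = 405/8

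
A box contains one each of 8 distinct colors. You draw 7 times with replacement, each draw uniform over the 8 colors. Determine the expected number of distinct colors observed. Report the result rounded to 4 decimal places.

4.8584

Let Xⱼ=1 if type j appears at least once. P(Xⱼ=1) = 1 − ((8−1)/8)^7 = 1273609/2097152.
E[#distinct] = 8·1273609/2097152 = 1273609/262144.
≈ 4.8584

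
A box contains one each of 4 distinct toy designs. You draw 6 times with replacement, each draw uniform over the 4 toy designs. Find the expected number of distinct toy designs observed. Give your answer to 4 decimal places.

Let Xⱼ=1 if type j appears at least once. P(Xⱼ=1) = 1 − ((4−1)/4)^6 = 3367/4096.
E[#distinct] = 4·3367/4096 = 3367/1024.
≈ 3.2881

3.2881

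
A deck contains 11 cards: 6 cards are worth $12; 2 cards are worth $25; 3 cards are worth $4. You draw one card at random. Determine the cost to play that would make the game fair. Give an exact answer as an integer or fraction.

134/11 dollars

E[payout] = (6/11)·12 + (2/11)·25 + (3/11)·4 = 134/11
Fair fee = E[payout] = 134/11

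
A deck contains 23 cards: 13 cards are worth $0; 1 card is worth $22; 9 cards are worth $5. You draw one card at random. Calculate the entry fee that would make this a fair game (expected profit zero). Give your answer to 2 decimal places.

$2.91

E[payout] = (13/23)·0 + (1/23)·22 + (9/23)·5 = 67/23
Fair fee = E[payout] = 67/23 ≈ $2.91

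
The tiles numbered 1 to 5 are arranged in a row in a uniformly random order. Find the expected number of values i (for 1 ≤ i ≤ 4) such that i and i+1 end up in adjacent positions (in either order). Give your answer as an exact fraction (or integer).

For each i ∈ {1,…,4}, let Xᵢ = 1 if i and i+1 are adjacent. P(Xᵢ=1) = 2·(5−1)!/5! = 2/5.
By linearity, E[ΣXᵢ] = (4)·(2/5) = 8/5.

8/5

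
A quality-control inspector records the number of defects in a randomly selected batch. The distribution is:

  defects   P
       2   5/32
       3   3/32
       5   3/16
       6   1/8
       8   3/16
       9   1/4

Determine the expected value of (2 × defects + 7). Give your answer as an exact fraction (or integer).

E[2x+7] = (5/32)·11 + (3/32)·13 + (3/16)·17 + (1/8)·19 + (3/16)·23 + (1/4)·25
     = 305/16

305/16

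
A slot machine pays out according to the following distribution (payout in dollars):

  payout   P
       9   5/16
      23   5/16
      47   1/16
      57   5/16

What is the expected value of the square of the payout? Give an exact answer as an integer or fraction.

1344

E[X²] = (5/16)·81 + (5/16)·529 + (1/16)·2209 + (5/16)·3249
     = 1344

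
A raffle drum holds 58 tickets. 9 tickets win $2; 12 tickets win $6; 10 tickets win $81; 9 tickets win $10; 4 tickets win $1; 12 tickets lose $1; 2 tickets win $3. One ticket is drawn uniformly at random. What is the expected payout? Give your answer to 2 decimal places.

$17.03

E[payout] = (9/58)·2 + (12/58)·6 + (10/58)·81 + (9/58)·10 + (4/58)·1 + (12/58)·(-1) + (2/58)·3 = 494/29
≈ $17.03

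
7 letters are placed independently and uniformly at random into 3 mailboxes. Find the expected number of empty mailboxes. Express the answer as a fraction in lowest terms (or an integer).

Let Xⱼ=1 if mailbox j is empty. P(Xⱼ=1) = ((3-1)/3)^7 = 128/2187.
By linearity, E[#empty] = 3·128/2187 = 128/729.

128/729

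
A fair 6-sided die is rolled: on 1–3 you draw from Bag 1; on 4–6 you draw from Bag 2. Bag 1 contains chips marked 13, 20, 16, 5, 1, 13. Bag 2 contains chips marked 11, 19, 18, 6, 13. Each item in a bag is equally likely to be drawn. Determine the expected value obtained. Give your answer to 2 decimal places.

E[X | Bag 1] = (13 + 20 + 16 + 5 + 1 + 13)/6 = 34/3
E[X | Bag 2] = (11 + 19 + 18 + 6 + 13)/5 = 67/5
E[X] = (1/2)·34/3 + (1/2)·67/5 = 371/30 ≈ 12.37

12.37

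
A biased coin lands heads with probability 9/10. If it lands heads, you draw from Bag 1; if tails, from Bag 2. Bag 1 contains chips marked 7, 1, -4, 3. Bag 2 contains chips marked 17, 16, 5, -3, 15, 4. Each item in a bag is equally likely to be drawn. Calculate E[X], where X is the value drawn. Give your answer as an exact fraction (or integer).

E[X | Bag 1] = (7 + 1 − 4 + 3)/4 = 7/4
E[X | Bag 2] = (17 + 16 + 5 − 3 + 15 + 4)/6 = 9
E[X] = (9/10)·7/4 + (1/10)·9 = 99/40

99/40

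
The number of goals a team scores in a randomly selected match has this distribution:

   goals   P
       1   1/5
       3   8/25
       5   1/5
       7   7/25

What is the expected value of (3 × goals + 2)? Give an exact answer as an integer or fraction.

E[3x+2] = (1/5)·5 + (8/25)·11 + (1/5)·17 + (7/25)·23
     = 359/25

359/25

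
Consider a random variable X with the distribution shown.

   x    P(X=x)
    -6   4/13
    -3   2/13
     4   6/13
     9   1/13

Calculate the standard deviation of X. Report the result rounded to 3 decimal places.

E[X] = 3/13, E[X²] = 339/13
Var(X) = E[X²] − (E[X])² = 339/13 − 9/169 = 4398/169
SD(X) = √(4398/169) ≈ 5.101

5.101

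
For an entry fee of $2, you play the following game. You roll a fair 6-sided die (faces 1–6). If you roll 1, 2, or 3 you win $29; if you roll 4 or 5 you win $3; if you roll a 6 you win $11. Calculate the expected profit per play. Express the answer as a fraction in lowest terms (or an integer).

46/3 dollars

E[payout] = (1/3)·3 + (1/6)·11 + (1/2)·29 = 52/3
Expected profit = 52/3 − 2 = 46/3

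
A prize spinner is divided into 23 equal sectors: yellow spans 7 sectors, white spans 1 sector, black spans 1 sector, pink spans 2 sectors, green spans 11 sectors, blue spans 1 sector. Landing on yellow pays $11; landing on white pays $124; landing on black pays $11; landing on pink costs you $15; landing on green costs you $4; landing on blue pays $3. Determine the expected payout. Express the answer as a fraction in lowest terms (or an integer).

E[payout] = (7/23)·11 + (1/23)·124 + (1/23)·11 + (2/23)·(-15) + (11/23)·(-4) + (1/23)·3 = 141/23

141/23 dollars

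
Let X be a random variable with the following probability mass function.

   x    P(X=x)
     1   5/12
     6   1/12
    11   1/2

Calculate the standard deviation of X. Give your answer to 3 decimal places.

4.769

E[X] = 77/12, E[X²] = 767/12
Var(X) = E[X²] − (E[X])² = 767/12 − 5929/144 = 3275/144
SD(X) = √(3275/144) ≈ 4.769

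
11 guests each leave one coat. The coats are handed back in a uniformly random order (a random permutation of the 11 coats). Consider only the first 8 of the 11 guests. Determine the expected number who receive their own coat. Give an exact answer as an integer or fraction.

Let Xᵢ = 1 if person i gets their own coat. For each i, P(Xᵢ=1) = 1/11.
By linearity of expectation, E[X₁+…+X_8] = 8·(1/11) = 8/11.

8/11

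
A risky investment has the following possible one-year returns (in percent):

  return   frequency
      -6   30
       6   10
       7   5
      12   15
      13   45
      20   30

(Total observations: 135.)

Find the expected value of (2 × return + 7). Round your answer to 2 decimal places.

25.96

Total = 135, so P(return=-6) = 30/135, etc.
E[2x+7] = (2/9)·(-5) + (2/27)·19 + (1/27)·21 + (1/9)·31 + (1/3)·33 + (2/9)·47
     = 701/27 ≈ 25.96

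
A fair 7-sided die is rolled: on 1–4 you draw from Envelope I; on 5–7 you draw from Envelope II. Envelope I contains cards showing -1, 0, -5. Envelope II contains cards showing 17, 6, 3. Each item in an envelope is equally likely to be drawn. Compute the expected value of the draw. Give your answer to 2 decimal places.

E[X | Envelope I] = (-1 + 0 − 5)/3 = -2
E[X | Envelope II] = (17 + 6 + 3)/3 = 26/3
E[X] = (4/7)·(-2) + (3/7)·26/3 = 18/7 ≈ 2.57

2.57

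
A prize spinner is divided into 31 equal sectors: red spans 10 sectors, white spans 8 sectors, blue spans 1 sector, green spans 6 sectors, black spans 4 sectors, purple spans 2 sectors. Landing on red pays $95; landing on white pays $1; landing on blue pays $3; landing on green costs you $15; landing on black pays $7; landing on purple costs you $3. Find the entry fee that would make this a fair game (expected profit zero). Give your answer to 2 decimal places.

$28.81

E[payout] = (10/31)·95 + (8/31)·1 + (1/31)·3 + (6/31)·(-15) + (4/31)·7 + (2/31)·(-3) = 893/31
Fair fee = E[payout] = 893/31 ≈ $28.81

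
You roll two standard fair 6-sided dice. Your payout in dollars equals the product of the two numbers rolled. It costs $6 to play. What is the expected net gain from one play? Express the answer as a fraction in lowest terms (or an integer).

25/4 dollars

Distribution of the product of the two numbers rolled: 1 w.p. 1/36, 2 w.p. 1/18, 3 w.p. 1/18, 4 w.p. 1/12, 5 w.p. 1/18, 6 w.p. 1/9, …
E[payout] = (1/36)·1 + (1/18)·2 + (1/18)·3 + (1/12)·4 + (1/18)·5 + (1/9)·6 + (1/18)·8 + (1/36)·9 + (1/18)·10 + (1/9)·12 + (1/18)·15 + (1/36)·16 + (1/18)·18 + (1/18)·20 + (1/18)·24 + (1/36)·25 + (1/18)·30 + (1/36)·36 = 49/4
Expected profit = 49/4 − 6 = 25/4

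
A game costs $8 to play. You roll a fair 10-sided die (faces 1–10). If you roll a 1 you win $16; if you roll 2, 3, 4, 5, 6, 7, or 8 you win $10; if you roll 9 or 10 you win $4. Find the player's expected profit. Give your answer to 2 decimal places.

E[payout] = (1/5)·4 + (7/10)·10 + (1/10)·16 = 47/5
Expected profit = 47/5 − 8 = 7/5 ≈ $1.40

$1.40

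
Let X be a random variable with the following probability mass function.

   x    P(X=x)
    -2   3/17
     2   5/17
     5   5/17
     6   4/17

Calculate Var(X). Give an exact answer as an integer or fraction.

2308/289

E[X] = (3/17)·(-2) + (5/17)·2 + (5/17)·5 + (4/17)·6 = 53/17
E[X²] = (3/17)·4 + (5/17)·4 + (5/17)·25 + (4/17)·36 = 301/17
Var(X) = 301/17 − (53/17)² = 2308/289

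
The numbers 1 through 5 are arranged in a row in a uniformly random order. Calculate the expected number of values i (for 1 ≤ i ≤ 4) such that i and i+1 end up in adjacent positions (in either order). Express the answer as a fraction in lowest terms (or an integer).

8/5

For each i ∈ {1,…,4}, let Xᵢ = 1 if i and i+1 are adjacent. P(Xᵢ=1) = 2·(5−1)!/5! = 2/5.
By linearity, E[ΣXᵢ] = (4)·(2/5) = 8/5.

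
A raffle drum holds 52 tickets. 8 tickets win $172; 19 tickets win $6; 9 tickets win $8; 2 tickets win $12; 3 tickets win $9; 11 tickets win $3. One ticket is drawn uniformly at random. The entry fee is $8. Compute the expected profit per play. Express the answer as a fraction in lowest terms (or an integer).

615/26 dollars

E[payout] = (8/52)·172 + (19/52)·6 + (9/52)·8 + (2/52)·12 + (3/52)·9 + (11/52)·3 = 823/26
Expected profit = 823/26 − 8 = 615/26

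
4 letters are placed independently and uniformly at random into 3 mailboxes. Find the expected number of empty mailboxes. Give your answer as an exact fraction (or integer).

Let Xⱼ=1 if mailbox j is empty. P(Xⱼ=1) = ((3-1)/3)^4 = 16/81.
By linearity, E[#empty] = 3·16/81 = 16/27.

16/27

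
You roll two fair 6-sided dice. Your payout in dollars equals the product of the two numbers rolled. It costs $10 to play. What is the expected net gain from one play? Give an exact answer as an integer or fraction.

Distribution of the product of the two numbers rolled: 1 w.p. 1/36, 2 w.p. 1/18, 3 w.p. 1/18, 4 w.p. 1/12, 5 w.p. 1/18, 6 w.p. 1/9, …
E[payout] = (1/36)·1 + (1/18)·2 + (1/18)·3 + (1/12)·4 + (1/18)·5 + (1/9)·6 + (1/18)·8 + (1/36)·9 + (1/18)·10 + (1/9)·12 + (1/18)·15 + (1/36)·16 + (1/18)·18 + (1/18)·20 + (1/18)·24 + (1/36)·25 + (1/18)·30 + (1/36)·36 = 49/4
Expected profit = 49/4 − 10 = 9/4

9/4 dollars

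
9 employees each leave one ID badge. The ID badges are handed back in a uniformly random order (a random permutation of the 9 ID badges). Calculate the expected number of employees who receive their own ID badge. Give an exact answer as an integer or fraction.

1

Let Xᵢ = 1 if person i gets their own ID badge. For each i, P(Xᵢ=1) = 1/9.
By linearity of expectation, E[X₁+…+X_9] = 9·(1/9) = 1.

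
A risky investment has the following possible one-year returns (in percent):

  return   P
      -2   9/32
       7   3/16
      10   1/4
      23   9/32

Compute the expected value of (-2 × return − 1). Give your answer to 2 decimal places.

E[-2x-1] = (9/32)·3 + (3/16)·(-15) + (1/4)·(-21) + (9/32)·(-47)
     = -327/16 ≈ -20.44

-20.44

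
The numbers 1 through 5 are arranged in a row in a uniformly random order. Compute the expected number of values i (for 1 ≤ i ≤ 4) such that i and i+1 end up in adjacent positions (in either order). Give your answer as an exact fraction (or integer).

For each i ∈ {1,…,4}, let Xᵢ = 1 if i and i+1 are adjacent. P(Xᵢ=1) = 2·(5−1)!/5! = 2/5.
By linearity, E[ΣXᵢ] = (4)·(2/5) = 8/5.

8/5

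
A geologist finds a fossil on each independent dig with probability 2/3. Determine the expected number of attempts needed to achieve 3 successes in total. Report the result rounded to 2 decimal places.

4.50

By linearity (sum of 3 independent geometric waits), E[trials] = 3/p = 3/(2/3) = 9/2.
≈ 4.50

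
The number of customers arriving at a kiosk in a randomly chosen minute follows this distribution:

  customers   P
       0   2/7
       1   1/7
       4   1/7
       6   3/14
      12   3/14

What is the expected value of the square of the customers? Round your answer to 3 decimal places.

E[X²] = (2/7)·0 + (1/7)·1 + (1/7)·16 + (3/14)·36 + (3/14)·144
     = 41 ≈ 41.000

41.000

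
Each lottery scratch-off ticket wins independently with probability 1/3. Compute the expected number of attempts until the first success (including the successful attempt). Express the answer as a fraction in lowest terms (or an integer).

3

For a geometric distribution, E[trials] = 1/p = 1/(1/3) = 3.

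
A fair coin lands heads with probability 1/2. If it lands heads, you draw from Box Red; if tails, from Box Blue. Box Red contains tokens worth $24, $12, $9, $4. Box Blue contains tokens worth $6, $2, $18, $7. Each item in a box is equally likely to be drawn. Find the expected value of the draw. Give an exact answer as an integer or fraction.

41/4 dollars

E[X | Box Red] = (24 + 12 + 9 + 4)/4 = 49/4
E[X | Box Blue] = (6 + 2 + 18 + 7)/4 = 33/4
E[X] = (1/2)·49/4 + (1/2)·33/4 = 41/4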